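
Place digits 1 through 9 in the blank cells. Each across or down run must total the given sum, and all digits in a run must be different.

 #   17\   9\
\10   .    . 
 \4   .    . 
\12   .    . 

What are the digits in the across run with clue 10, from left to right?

9 1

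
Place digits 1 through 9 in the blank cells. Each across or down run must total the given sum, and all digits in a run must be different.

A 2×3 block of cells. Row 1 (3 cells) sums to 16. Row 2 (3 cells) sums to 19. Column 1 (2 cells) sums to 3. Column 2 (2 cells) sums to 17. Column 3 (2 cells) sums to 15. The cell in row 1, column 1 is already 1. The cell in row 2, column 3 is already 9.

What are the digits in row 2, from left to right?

2 8 9

3 in 2 cells must be {1,2}; 17 in 2 cells must be {8,9}.
(1,3) = 15 − 9 = 6 completes the 15 down.
(2,1) = 3 − 1 = 2 completes the 3 down.
(2,2) = 19 − 11 = 8 completes the 19 across.
(1,2) = 16 − 7 = 9 completes the 16 across.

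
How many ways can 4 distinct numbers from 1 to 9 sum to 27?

3

4 distinct digits from 1–9 sum between 10 and 30.
Enumerating: {3,7,8,9}, {4,6,8,9}, {5,6,7,9}.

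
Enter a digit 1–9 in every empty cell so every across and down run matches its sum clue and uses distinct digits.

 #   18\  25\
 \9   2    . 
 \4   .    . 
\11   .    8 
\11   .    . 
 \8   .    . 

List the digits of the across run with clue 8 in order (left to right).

4 in 2 cells must be {1,3}.
R1C2 = 9 − 2 = 7 completes the 9 across.
R3C1 = 11 − 8 = 3 completes the 11 across.
Given what's placed, R2C1 must be 1 to fit the 4 across and 18 down.
R2C2 = 4 − 1 = 3 completes the 4 across.
Nothing is forced directly, so branch on R5C1, whose candidates are 5 or 7. If R5C1 = 5: that forces R4C1 = 7, after which R4C2 would have to be in {4} for the 11 across but in {1,2,5,6} for the 25 down — contradiction. So R5C1 = 7.
R4C1 = 18 − 13 = 5 completes the 18 down.
R4C2 = 11 − 5 = 6 completes the 11 across.
R5C2 = 8 − 7 = 1 completes the 8 across.

7, 1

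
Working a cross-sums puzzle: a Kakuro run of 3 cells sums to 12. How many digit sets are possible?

3 distinct digits from 1–9 sum between 6 and 24.

7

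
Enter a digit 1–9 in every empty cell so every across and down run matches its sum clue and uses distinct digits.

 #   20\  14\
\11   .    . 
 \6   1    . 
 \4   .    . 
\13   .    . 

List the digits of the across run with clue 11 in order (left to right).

4 in 2 cells must be {1,3}.
R2C2 = 6 − 1 = 5 completes the 6 across.
Given what's placed, R3C1 must be 3 to fit the 4 across and 20 down.
R3C2 = 4 − 3 = 1 completes the 4 across.
R4C2 = 6: the only remaining digit allowed by both the 13 across and the 14 down.
R1C2 = 14 − 12 = 2 completes the 14 down.
R4C1 = 13 − 6 = 7 completes the 13 across.
R1C1 = 11 − 2 = 9 completes the 11 across.

9 2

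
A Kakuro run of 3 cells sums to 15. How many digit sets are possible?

3 distinct digits from 1–9 sum between 6 and 24.

8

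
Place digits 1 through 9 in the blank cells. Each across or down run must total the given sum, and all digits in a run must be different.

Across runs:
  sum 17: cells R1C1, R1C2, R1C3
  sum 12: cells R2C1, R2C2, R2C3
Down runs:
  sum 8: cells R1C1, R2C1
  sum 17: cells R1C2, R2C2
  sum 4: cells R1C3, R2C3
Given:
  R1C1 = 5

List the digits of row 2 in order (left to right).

17 in 2 cells must be {8,9}; 4 in 2 cells must be {1,3}.
Given what's placed, R1C3 must be 3 to fit the 17 across and 4 down.
R2C1 = 8 − 5 = 3 completes the 8 down.
Given what's placed, R2C2 must be 8 to fit the 12 across and 17 down.
R2C3 = 12 − 11 = 1 completes the 12 across.
R1C2 = 17 − 8 = 9 completes the 17 across.

3 8 1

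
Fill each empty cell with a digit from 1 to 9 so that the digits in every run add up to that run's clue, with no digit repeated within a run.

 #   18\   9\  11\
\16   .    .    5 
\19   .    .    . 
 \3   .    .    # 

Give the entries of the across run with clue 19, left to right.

3 in 2 cells must be {1,2}.
R2C3 = 11 − 5 = 6 completes the 11 down.
Nothing is forced directly, so branch on R3C1, whose candidates are 1 or 2. If R3C1 = 2: that forces R2C1 = 9, R2C2 = 4, after which R3C2 would have to be in {1} for the 3 across but in {2,3} for the 9 down — contradiction. So R3C1 = 1.
R3C2 = 3 − 1 = 2 completes the 3 across.
Given what's placed, R2C2 must be 4 to fit the 19 across and 9 down.
R1C2 = 9 − 6 = 3 completes the 9 down.
R2C1 = 19 − 10 = 9 completes the 19 across.
R1C1 = 16 − 8 = 8 completes the 16 across.

9 4 6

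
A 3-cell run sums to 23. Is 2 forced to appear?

The only way to make 23 from 3 distinct digits is {6,8,9}, which does not contain 2.

No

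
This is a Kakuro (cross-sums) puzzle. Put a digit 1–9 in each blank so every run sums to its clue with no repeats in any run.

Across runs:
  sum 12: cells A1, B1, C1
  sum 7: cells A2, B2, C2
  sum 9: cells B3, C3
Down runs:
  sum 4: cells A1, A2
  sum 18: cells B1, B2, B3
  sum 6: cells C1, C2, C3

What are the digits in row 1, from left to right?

7 in 3 cells must be {1,2,4}; 4 in 2 cells must be {1,3}; 6 in 3 cells must be {1,2,3}.
Only 1 fits A2 under both its across sum 7 and down sum 4.
Given what's placed, C2 must be 2 to fit the 7 across and 6 down.
A1 = 4 − 1 = 3 completes the 4 down.
C1 = 1: the only remaining digit allowed by both the 12 across and the 6 down.
B2 = 7 − 3 = 4 completes the 7 across.
C3 = 6 − 3 = 3 completes the 6 down.
B1 = 12 − 4 = 8 completes the 12 across.

3 8 1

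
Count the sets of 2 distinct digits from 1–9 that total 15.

2

2 distinct digits from 1–9 sum between 3 and 17.
Enumerating: {6,9}, {7,8}.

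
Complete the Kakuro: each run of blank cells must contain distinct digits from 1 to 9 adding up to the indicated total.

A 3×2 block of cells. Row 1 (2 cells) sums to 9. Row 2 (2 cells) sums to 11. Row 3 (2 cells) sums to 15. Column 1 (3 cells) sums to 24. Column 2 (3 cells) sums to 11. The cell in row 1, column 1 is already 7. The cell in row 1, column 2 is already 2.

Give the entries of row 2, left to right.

24 in 3 cells must be {7,8,9}.
Nothing is forced directly, so branch on (2,1), whose candidates are 8 or 9. If (2,1) = 9: then (2,2) would have to be in {2} for the 11 across but in {1,3,4,5,6,8} for the 11 down — contradiction. So (2,1) = 8.
(2,2) = 11 − 8 = 3 completes the 11 across.
(3,1) = 24 − 15 = 9 completes the 24 down.
(3,2) = 15 − 9 = 6 completes the 15 across.

8, 3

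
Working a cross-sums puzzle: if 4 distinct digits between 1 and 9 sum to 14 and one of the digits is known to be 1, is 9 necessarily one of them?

No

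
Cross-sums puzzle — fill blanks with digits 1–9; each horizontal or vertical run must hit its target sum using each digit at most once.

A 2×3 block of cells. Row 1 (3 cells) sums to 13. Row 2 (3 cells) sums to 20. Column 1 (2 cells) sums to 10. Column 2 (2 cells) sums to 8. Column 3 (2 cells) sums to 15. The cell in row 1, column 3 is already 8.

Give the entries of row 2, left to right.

(2,3) = 15 − 8 = 7 completes the 15 down.
Given what's placed, (2,2) must be 5 to fit the 20 across and 8 down.
(1,2) = 8 − 5 = 3 completes the 8 down.
(2,1) = 20 − 12 = 8 completes the 20 across.
(1,1) = 13 − 11 = 2 completes the 13 across.

8 5 7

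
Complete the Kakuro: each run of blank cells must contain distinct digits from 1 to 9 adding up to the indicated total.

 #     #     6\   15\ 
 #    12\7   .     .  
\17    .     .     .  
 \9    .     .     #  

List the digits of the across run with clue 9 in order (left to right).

7 2

6 in 3 cells must be {1,2,3}.
The 7 across and the 15 down share only 6, so R1C3 = 6.
R2C3 = 15 − 6 = 9 completes the 15 down.
R1C2 = 7 − 6 = 1 completes the 7 across.
No cell is forced outright now. R2C2 can only be 2 or 3 (the digits allowed by both its 17 across and its 6 down). If R2C2 = 2: then R2C1 would have to be in {6} for the 17 across but in {3,4,5,7,8,9} for the 12 down — contradiction. So R2C2 = 3.
R2C1 = 17 − 12 = 5 completes the 17 across.
R3C1 = 12 − 5 = 7 completes the 12 down.
R3C2 = 9 − 7 = 2 completes the 9 across.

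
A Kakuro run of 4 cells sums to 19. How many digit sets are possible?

11

4 distinct digits from 1–9 sum between 10 and 30.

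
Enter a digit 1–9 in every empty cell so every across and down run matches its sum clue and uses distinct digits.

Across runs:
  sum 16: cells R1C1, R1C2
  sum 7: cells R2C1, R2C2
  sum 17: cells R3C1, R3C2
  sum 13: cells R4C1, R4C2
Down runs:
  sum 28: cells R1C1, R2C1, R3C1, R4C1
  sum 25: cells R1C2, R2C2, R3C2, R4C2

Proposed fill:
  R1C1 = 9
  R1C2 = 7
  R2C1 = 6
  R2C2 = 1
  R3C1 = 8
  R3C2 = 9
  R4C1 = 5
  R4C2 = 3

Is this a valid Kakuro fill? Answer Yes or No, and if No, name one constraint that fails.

No — the across run R4C1–R4C2 sums to 8, not 13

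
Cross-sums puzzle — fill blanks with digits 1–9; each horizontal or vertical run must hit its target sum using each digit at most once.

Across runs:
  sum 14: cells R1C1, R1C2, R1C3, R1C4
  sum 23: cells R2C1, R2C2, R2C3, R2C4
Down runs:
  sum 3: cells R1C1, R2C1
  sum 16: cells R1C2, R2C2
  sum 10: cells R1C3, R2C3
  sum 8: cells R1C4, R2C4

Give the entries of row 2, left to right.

3 in 2 cells must be {1,2}; 16 in 2 cells must be {7,9}.
Only 7 fits R1C2 under both its across sum 14 and down sum 16.
R2C2 = 16 − 7 = 9 completes the 16 down.
Nothing is forced directly, so branch on R1C1, whose candidates are 1 or 2. If R1C1 = 1: that forces R1C4 = 2, R2C1 = 2, after which R2C4 would have to be in {4,5,7,8} for the 23 across but in {6} for the 8 down — contradiction. So R1C1 = 2.
R1C4 = 1: the only remaining digit allowed by both the 14 across and the 8 down.
R2C1 = 3 − 2 = 1 completes the 3 down.
R2C4 = 8 − 1 = 7 completes the 8 down.
R1C3 = 14 − 10 = 4 completes the 14 across.
R2C3 = 23 − 17 = 6 completes the 23 across.

1 9 6 7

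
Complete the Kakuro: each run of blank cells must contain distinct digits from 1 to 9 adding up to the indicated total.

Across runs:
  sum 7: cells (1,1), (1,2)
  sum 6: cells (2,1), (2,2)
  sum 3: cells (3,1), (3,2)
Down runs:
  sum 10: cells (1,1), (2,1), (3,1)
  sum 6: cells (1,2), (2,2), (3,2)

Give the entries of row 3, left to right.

1 2

3 in 2 cells must be {1,2}; 6 in 3 cells must be {1,2,3}.
Nothing is forced directly, so branch on (2,2), whose candidates are 1 or 2. If (2,2) = 2: that forces (2,1) = 4, (3,1) = 1, after which (3,2) would have to be in {2} for the 3 across but in {1,3} for the 6 down — contradiction. So (2,2) = 1.
(2,1) = 6 − 1 = 5 completes the 6 across.
Given what's placed, (3,2) must be 2 to fit the 3 across and 6 down.
(1,2) = 6 − 3 = 3 completes the 6 down.
(3,1) = 3 − 2 = 1 completes the 3 across.
(1,1) = 7 − 3 = 4 completes the 7 across.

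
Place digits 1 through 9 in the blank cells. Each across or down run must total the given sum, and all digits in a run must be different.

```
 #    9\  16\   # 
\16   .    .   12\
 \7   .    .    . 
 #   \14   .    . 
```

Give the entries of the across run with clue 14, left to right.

16 in 2 cells must be {7,9}; 7 in 3 cells must be {1,2,4}.
The 16 across and the 9 down share only 7, so R1C1 = 7.
R1C2 = 16 − 7 = 9 completes the 16 across.
R2C1 = 9 − 7 = 2 completes the 9 down.
R2C3 = 4: the only remaining digit allowed by both the 7 across and the 12 down.
R3C3 = 12 − 4 = 8 completes the 12 down.
R2C2 = 7 − 6 = 1 completes the 7 across.
R3C2 = 14 − 8 = 6 completes the 14 across.

6, 8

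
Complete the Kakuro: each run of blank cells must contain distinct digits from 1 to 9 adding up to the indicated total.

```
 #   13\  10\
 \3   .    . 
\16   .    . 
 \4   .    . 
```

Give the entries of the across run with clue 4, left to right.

3 1

3 in 2 cells must be {1,2}; 16 in 2 cells must be {7,9}; 4 in 2 cells must be {1,3}.
The 16 across and the 10 down share only 7, so R2C2 = 7.
Given what's placed, R3C2 must be 1 to fit the 4 across and 10 down.
R1C2 = 10 − 8 = 2 completes the 10 down.
R2C1 = 16 − 7 = 9 completes the 16 across.
R3C1 = 4 − 1 = 3 completes the 4 across.
R1C1 = 3 − 2 = 1 completes the 3 across.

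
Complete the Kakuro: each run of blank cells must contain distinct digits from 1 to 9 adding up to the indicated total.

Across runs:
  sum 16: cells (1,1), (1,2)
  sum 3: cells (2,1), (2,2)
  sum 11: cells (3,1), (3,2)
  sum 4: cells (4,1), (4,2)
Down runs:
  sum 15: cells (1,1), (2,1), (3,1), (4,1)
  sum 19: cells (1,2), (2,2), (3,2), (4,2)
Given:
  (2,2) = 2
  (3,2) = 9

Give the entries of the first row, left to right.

9, 7

16 in 2 cells must be {7,9}; 3 in 2 cells must be {1,2}; 4 in 2 cells must be {1,3}.
(1,2) = 7: the only remaining digit allowed by both the 16 across and the 19 down.
(2,1) = 3 − 2 = 1 completes the 3 across.
(3,1) = 11 − 9 = 2 completes the 11 across.
Given what's placed, (4,1) must be 3 to fit the 4 across and 15 down.
(4,2) = 4 − 3 = 1 completes the 4 across.
(1,1) = 16 − 7 = 9 completes the 16 across.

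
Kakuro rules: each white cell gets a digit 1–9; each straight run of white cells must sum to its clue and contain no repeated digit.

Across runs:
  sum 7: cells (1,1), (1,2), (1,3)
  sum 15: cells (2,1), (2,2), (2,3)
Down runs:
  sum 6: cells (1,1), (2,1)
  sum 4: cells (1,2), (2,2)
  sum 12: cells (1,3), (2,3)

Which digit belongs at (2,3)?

8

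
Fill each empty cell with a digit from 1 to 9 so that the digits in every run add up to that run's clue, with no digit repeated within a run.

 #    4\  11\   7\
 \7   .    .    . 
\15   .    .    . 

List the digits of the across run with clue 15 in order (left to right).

3, 7, 5

7 in 3 cells must be {1,2,4}; 4 in 2 cells must be {1,3}.
The 7 across and the 4 down share only 1, so R1C1 = 1.
R2C1 = 4 − 1 = 3 completes the 4 down.
Nothing is forced directly, so branch on R2C3, whose candidates are 4 or 5. If R2C3 = 4: then R1C3 would have to be in {2,4} for the 7 across but in {3} for the 7 down — contradiction. So R2C3 = 5.
R1C3 = 7 − 5 = 2 completes the 7 down.
R2C2 = 15 − 8 = 7 completes the 15 across.
R1C2 = 7 − 3 = 4 completes the 7 across.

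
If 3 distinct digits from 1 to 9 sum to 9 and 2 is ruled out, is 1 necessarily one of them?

Yes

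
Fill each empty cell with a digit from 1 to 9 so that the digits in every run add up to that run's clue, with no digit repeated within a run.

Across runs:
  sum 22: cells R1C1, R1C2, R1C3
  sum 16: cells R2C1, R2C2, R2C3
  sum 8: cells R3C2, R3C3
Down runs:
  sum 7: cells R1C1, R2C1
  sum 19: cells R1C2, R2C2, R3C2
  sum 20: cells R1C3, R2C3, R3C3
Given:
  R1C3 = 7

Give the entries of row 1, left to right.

6 9 7

Given what's placed, R1C1 must be 6 to fit the 22 across and 7 down.
R1C2 = 22 − 13 = 9 completes the 22 across.
R2C1 = 7 − 6 = 1 completes the 7 down.
Given what's placed, R3C3 must be 5 to fit the 8 across and 20 down.
R2C3 = 20 − 12 = 8 completes the 20 down.
R3C2 = 8 − 5 = 3 completes the 8 across.
R2C2 = 16 − 9 = 7 completes the 16 across.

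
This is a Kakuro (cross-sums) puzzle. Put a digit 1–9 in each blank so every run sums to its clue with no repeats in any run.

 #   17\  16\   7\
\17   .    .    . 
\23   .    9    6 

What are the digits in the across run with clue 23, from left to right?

23 in 3 cells must be {6,8,9}; 17 in 2 cells must be {8,9}; 16 in 2 cells must be {7,9}.
R1C2 = 16 − 9 = 7 completes the 16 down.
R1C3 = 7 − 6 = 1 completes the 7 down.
R2C1 = 23 − 15 = 8 completes the 23 across.
R1C1 = 17 − 8 = 9 completes the 17 across.

8 9 6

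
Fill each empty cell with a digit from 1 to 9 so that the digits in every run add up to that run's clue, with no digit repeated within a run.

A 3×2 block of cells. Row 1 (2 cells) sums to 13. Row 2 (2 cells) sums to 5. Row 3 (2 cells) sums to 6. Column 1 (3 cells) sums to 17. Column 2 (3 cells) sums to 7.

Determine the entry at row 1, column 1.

9

7 in 3 cells must be {1,2,4}.
The 13 across and the 7 down share only 4, so (1,2) = 4.
(1,1) = 13 − 4 = 9 completes the 13 across.
Nothing is forced directly, so branch on (2,2), whose candidates are 1 or 2. If (2,2) = 1: then (2,1) would have to be in {4} for the 5 across but in {1,2,3,5,6,7} for the 17 down — contradiction. So (2,2) = 2.
(2,1) = 5 − 2 = 3 completes the 5 across.
(3,1) = 17 − 12 = 5 completes the 17 down.
(3,2) = 6 − 5 = 1 completes the 6 across.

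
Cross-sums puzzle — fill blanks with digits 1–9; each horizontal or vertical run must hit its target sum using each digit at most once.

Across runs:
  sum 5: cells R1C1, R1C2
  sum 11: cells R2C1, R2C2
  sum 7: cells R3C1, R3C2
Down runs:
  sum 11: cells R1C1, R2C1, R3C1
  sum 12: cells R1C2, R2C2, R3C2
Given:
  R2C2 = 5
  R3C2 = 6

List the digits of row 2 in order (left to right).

6 5

R1C2 = 12 − 11 = 1 completes the 12 down.
R2C1 = 11 − 5 = 6 completes the 11 across.
R3C1 = 7 − 6 = 1 completes the 7 across.
R1C1 = 5 − 1 = 4 completes the 5 across.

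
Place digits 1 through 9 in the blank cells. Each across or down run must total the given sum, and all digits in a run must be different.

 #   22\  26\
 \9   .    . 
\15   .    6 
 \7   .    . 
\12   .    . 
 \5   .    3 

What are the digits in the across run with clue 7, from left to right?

3 4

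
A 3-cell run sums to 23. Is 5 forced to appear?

The only way to make 23 from 3 distinct digits is {6,8,9}, which does not contain 5.

No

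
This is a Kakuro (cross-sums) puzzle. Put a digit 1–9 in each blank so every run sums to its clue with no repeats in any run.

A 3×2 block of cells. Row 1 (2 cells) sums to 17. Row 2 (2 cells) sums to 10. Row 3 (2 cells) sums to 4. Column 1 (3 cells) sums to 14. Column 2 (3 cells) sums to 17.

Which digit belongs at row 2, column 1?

4

17 in 2 cells must be {8,9}; 4 in 2 cells must be {1,3}.
Nothing is forced directly, so branch on (1,1), whose candidates are 8 or 9. If (1,1) = 8: that forces (1,2) = 9, (3,1) = 1, (3,2) = 3, after which (2,1) would have to be in {1,2,3,4,6,7,8,9} for the 10 across but in {5} for the 14 down — contradiction. So (1,1) = 9.
(1,2) = 17 − 9 = 8 completes the 17 across.
Given what's placed, (3,2) must be 3 to fit the 4 across and 17 down.
(2,2) = 17 − 11 = 6 completes the 17 down.
(3,1) = 4 − 3 = 1 completes the 4 across.
(2,1) = 10 − 6 = 4 completes the 10 across.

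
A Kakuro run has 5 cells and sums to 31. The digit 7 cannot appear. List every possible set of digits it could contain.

5 distinct digits from 1–9 sum between 15 and 35.
Dropping sets that contain 7.
Only one set works: {3,5,6,8,9}.

{3,5,6,8,9}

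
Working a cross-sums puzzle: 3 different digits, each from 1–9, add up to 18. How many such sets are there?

3 distinct digits from 1–9 sum between 6 and 24.

7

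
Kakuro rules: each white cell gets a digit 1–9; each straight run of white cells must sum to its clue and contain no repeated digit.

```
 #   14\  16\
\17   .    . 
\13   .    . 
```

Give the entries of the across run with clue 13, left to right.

6 7

17 in 2 cells must be {8,9}; 16 in 2 cells must be {7,9}.
The 17 across and the 16 down share only 9, so R1C2 = 9.
R2C2 = 16 − 9 = 7 completes the 16 down.
R1C1 = 17 − 9 = 8 completes the 17 across.
R2C1 = 13 − 7 = 6 completes the 13 across.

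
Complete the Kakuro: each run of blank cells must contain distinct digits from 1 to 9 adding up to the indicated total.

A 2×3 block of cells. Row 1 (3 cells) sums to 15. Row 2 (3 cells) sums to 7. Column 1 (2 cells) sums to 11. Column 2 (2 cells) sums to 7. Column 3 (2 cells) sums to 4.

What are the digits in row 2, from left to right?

7 in 3 cells must be {1,2,4}; 4 in 2 cells must be {1,3}.
The 7 across and the 4 down share only 1, so (2,3) = 1.
(1,3) = 4 − 1 = 3 completes the 4 down.
Nothing is forced directly, so branch on (2,1), whose candidates are 2 or 4. If (2,1) = 2: then (1,1) would have to be in {4,5,7,8} for the 15 across but in {9} for the 11 down — contradiction. So (2,1) = 4.
(1,1) = 11 − 4 = 7 completes the 11 down.
(1,2) = 15 − 10 = 5 completes the 15 across.
(2,2) = 7 − 5 = 2 completes the 7 across.

4 2 1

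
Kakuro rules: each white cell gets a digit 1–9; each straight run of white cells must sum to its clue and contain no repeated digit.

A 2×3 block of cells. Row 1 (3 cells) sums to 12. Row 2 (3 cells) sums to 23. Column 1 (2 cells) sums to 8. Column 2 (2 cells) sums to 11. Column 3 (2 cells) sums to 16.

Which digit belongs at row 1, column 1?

2

23 in 3 cells must be {6,8,9}; 16 in 2 cells must be {7,9}.
The 23 across and the 8 down share only 6, so (2,1) = 6.
Given what's placed, (2,3) must be 9 to fit the 23 across and 16 down.
(1,1) = 8 − 6 = 2 completes the 8 down.
(1,3) = 16 − 9 = 7 completes the 16 down.
(2,2) = 23 − 15 = 8 completes the 23 across.
(1,2) = 12 − 9 = 3 completes the 12 across.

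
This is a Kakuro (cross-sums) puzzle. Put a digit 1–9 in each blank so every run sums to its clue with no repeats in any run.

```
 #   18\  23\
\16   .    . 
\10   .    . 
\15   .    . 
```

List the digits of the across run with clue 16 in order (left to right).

16 in 2 cells must be {7,9}; 23 in 3 cells must be {6,8,9}.
The 16 across and the 23 down share only 9, so R1C2 = 9.
R1C1 = 16 − 9 = 7 completes the 16 across.
Nothing is forced directly, so branch on R2C2, whose candidates are 6 or 8. If R2C2 = 6: then R2C1 would have to be in {4} for the 10 across but in {2,3,5,6,8,9} for the 18 down — contradiction. So R2C2 = 8.
R2C1 = 10 − 8 = 2 completes the 10 across.
R3C1 = 18 − 9 = 9 completes the 18 down.
R3C2 = 15 − 9 = 6 completes the 15 across.

7, 9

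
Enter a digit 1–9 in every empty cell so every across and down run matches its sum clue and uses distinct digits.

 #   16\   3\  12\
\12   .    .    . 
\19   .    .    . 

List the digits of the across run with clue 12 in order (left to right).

16 in 2 cells must be {7,9}; 3 in 2 cells must be {1,2}.
The 19 across and the 3 down share only 2, so R2C2 = 2.
R1C2 = 3 − 2 = 1 completes the 3 down.
Given what's placed, R2C1 must be 9 to fit the 19 across and 16 down.
R2C3 = 19 − 11 = 8 completes the 19 across.
R1C1 = 16 − 9 = 7 completes the 16 down.
R1C3 = 12 − 8 = 4 completes the 12 across.

7 1 4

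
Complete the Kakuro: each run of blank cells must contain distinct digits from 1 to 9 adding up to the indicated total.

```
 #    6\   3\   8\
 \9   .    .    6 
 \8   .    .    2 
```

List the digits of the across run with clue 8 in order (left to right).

5 1 2

3 in 2 cells must be {1,2}.
R2C2 = 1: the only remaining digit allowed by both the 8 across and the 3 down.
R1C2 = 3 − 1 = 2 completes the 3 down.
R2C1 = 8 − 3 = 5 completes the 8 across.
R1C1 = 9 − 8 = 1 completes the 9 across.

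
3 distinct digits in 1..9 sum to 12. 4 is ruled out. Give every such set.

3 distinct digits from 1–9 sum between 6 and 24.
Dropping sets that contain 4.

{1,2,9}; {1,3,8}; {1,5,6}; {2,3,7}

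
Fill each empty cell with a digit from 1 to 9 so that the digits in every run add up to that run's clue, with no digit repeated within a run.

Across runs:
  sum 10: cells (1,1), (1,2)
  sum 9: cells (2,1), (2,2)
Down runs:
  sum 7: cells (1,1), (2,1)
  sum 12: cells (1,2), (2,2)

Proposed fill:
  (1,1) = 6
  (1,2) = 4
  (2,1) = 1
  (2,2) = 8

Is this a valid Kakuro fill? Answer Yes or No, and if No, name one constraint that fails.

Across: 6+4=10; 1+8=9. Down: 6+1=7; 4+8=12. No digit repeats within any run.

Yes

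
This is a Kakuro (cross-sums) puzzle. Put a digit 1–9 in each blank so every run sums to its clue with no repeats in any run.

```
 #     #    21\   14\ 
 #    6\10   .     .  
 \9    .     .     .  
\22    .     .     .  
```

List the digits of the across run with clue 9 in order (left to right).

1, 6, 2

Only 5 fits R3C1 under both its across sum 22 and down sum 6.
R2C1 = 6 − 5 = 1 completes the 6 down.
Nothing is forced directly, so branch on R2C2, whose candidates are 5 or 6. If R2C2 = 5: that forces R2C3 = 3, R3C2 = 9, after which R3C3 would have to be in {8} for the 22 across but in {2,4,5,6,7,9} for the 14 down — contradiction. So R2C2 = 6.
R2C3 = 9 − 7 = 2 completes the 9 across.
R3C2 = 8: the only remaining digit allowed by both the 22 across and the 21 down.
R3C3 = 22 − 13 = 9 completes the 22 across.
R1C2 = 21 − 14 = 7 completes the 21 down.
R1C3 = 10 − 7 = 3 completes the 10 across.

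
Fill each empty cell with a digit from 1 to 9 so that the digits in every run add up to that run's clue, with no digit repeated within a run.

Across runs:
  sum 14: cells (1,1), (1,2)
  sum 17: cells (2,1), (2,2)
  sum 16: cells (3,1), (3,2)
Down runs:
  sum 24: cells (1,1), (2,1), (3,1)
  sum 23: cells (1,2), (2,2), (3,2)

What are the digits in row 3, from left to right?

7 9

17 in 2 cells must be {8,9}; 16 in 2 cells must be {7,9}; 24 in 3 cells must be {7,8,9}.
The 16 across and the 23 down share only 9, so (3,2) = 9.
Given what's placed, (2,2) must be 8 to fit the 17 across and 23 down.
(3,1) = 16 − 9 = 7 completes the 16 across.
(1,2) = 23 − 17 = 6 completes the 23 down.
(2,1) = 17 − 8 = 9 completes the 17 across.
(1,1) = 14 − 6 = 8 completes the 14 across.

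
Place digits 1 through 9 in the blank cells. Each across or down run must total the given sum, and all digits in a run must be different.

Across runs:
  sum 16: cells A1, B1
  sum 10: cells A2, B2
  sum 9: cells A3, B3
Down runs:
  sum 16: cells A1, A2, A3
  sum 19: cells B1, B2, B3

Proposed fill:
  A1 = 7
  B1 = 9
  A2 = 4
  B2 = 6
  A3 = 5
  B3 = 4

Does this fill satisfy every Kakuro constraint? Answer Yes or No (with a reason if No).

Across: 7+9=16; 4+6=10; 5+4=9. Down: 7+4+5=16; 9+6+4=19. No digit repeats within any run.

Yes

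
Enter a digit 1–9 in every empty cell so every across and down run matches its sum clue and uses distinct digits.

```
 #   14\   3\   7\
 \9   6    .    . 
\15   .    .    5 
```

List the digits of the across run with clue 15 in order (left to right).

3 in 2 cells must be {1,2}.
R1C3 = 7 − 5 = 2 completes the 7 down.
R2C1 = 14 − 6 = 8 completes the 14 down.
R2C2 = 15 − 13 = 2 completes the 15 across.
R1C2 = 9 − 8 = 1 completes the 9 across.

8 2 5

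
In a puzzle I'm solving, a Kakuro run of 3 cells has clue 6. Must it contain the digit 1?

Yes

The only way to make 6 from 3 distinct digits is {1,2,3}, which contains 1.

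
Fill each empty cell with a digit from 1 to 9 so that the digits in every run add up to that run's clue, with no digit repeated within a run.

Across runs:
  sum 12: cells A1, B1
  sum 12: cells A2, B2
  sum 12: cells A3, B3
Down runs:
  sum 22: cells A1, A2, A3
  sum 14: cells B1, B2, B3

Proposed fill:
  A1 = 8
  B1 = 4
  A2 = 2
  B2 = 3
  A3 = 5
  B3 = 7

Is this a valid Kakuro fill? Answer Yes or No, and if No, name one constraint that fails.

No — the across run A2–B2 sums to 5, not 12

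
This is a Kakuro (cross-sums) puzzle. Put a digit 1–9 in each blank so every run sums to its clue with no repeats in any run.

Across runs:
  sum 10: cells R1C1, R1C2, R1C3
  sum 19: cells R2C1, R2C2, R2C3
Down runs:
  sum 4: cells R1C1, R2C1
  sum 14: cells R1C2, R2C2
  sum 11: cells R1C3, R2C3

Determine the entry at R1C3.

4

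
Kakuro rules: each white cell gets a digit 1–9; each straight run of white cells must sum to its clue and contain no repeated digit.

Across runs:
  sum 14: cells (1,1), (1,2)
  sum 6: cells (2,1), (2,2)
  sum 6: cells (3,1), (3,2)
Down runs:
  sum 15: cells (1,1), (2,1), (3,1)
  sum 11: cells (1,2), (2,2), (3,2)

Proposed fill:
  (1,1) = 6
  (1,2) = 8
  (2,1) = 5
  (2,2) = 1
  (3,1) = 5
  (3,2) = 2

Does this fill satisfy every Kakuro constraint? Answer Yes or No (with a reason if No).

No — the down run (1,1)–(3,1) sums to 16, not 15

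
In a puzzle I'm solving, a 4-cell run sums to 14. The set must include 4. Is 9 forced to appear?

Counterexample: {1,2,4,7} sums to 14 under that restriction without using 9.

No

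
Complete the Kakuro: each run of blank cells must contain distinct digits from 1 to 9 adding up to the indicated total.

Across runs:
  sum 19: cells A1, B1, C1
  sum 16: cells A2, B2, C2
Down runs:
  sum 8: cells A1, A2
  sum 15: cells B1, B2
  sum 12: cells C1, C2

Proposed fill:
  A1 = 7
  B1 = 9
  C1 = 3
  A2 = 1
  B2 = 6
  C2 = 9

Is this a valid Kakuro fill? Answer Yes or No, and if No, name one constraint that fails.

Yes

Across: 7+9+3=19; 1+6+9=16. Down: 7+1=8; 9+6=15; 3+9=12. No digit repeats within any run.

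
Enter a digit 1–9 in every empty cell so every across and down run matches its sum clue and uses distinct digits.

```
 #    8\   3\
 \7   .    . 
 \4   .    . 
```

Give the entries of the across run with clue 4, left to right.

3 1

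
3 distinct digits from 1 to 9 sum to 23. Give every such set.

{6,8,9}

3 distinct digits from 1–9 sum between 6 and 24.
Only one set works: {6,8,9}.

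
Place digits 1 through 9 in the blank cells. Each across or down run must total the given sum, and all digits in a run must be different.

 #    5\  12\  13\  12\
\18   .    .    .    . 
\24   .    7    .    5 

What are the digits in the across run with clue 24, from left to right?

3 7 9 5

R1C2 = 12 − 7 = 5 completes the 12 down.
R1C4 = 12 − 5 = 7 completes the 12 down.
Given what's placed, R1C3 must be 4 to fit the 18 across and 13 down.
R2C3 = 13 − 4 = 9 completes the 13 down.
R1C1 = 18 − 16 = 2 completes the 18 across.
R2C1 = 24 − 21 = 3 completes the 24 across.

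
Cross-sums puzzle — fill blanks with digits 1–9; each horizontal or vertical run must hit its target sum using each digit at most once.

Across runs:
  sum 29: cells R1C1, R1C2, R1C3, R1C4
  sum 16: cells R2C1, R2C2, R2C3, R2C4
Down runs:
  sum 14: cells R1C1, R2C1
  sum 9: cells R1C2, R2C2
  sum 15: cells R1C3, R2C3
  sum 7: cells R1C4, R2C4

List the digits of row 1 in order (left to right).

29 in 4 cells must be {5,7,8,9}.
Only 5 fits R1C4 under both its across sum 29 and down sum 7.
R2C4 = 7 − 5 = 2 completes the 7 down.
Nothing is forced directly, so branch on R1C2, whose candidates are 7 or 8. If R1C2 = 7: then R2C2 would have to be in {1,3,4,5,6,7,8,9} for the 16 across but in {2} for the 9 down — contradiction. So R1C2 = 8.
R1C1 = 9: the only remaining digit allowed by both the 29 across and the 14 down.
R1C3 = 29 − 22 = 7 completes the 29 across.

9 8 7 5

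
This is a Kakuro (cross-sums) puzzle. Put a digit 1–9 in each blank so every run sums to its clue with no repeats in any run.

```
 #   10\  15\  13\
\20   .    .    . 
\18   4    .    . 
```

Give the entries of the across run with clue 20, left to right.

R1C1 = 10 − 4 = 6 completes the 10 down.
Given what's placed, R1C2 must be 9 to fit the 20 across and 15 down.
R1C3 = 20 − 15 = 5 completes the 20 across.
R2C2 = 15 − 9 = 6 completes the 15 down.
R2C3 = 18 − 10 = 8 completes the 18 across.

6 9 5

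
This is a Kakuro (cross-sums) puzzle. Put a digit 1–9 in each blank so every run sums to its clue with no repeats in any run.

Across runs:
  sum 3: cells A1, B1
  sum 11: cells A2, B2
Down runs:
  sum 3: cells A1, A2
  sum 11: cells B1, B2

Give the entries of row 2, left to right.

2 9

3 in 2 cells must be {1,2}.
The 3 across and the 11 down share only 2, so B1 = 2.
The 11 across and the 3 down share only 2, so A2 = 2.
B2 = 11 − 2 = 9 completes the 11 across.
A1 = 3 − 2 = 1 completes the 3 across.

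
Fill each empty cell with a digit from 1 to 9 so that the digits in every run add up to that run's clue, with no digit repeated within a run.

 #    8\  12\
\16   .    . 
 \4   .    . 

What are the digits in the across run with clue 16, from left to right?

16 in 2 cells must be {7,9}; 4 in 2 cells must be {1,3}.
The 16 across and the 8 down share only 7, so R1C1 = 7.
R1C2 = 16 − 7 = 9 completes the 16 across.
R2C1 = 8 − 7 = 1 completes the 8 down.
R2C2 = 4 − 1 = 3 completes the 4 across.

7 9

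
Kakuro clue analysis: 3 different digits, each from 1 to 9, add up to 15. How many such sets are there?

8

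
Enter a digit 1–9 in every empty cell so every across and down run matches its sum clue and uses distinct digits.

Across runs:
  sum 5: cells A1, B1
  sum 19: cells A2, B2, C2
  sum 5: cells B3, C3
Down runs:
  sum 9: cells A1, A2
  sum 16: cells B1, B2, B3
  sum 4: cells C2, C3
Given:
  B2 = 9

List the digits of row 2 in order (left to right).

4 in 2 cells must be {1,3}.
C2 = 3: the only remaining digit allowed by both the 19 across and the 4 down.
C3 = 4 − 3 = 1 completes the 4 down.
A2 = 19 − 12 = 7 completes the 19 across.
B3 = 5 − 1 = 4 completes the 5 across.
A1 = 9 − 7 = 2 completes the 9 down.
B1 = 5 − 2 = 3 completes the 5 across.

7 9 3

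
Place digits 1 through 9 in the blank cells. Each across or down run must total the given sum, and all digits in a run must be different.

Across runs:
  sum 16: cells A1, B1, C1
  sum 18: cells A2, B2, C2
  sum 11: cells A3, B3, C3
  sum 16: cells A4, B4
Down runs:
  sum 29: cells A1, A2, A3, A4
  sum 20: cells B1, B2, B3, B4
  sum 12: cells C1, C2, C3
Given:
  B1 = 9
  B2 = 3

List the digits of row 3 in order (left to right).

7 1 3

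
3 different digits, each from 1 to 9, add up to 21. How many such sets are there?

3 distinct digits from 1–9 sum between 6 and 24.
Enumerating: {4,8,9}, {5,7,9}, {6,7,8}.

3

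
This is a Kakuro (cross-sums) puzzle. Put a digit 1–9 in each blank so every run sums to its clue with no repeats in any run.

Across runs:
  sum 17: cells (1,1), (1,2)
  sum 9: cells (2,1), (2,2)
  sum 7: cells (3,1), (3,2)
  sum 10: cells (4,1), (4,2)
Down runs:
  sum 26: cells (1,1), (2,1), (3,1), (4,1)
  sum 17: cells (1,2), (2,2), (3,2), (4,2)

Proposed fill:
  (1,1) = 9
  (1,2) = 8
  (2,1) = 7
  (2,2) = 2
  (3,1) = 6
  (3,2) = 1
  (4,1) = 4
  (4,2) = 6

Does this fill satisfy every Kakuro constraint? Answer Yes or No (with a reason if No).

Yes

Across: 9+8=17; 7+2=9; 6+1=7; 4+6=10. Down: 9+7+6+4=26; 8+2+1+6=17. No digit repeats within any run.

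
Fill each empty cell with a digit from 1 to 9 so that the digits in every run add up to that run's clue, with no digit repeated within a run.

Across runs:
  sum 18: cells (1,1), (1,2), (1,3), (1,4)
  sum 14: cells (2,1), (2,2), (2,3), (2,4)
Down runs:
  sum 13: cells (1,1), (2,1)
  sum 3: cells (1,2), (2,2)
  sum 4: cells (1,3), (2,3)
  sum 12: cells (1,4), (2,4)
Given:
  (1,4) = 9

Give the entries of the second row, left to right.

8, 2, 1, 3

3 in 2 cells must be {1,2}; 4 in 2 cells must be {1,3}.
(2,4) = 12 − 9 = 3 completes the 12 down.
(2,3) = 1: the only remaining digit allowed by both the 14 across and the 4 down.
(1,3) = 4 − 1 = 3 completes the 4 down.
(2,2) = 2: the only remaining digit allowed by both the 14 across and the 3 down.
(1,2) = 3 − 2 = 1 completes the 3 down.
(2,1) = 14 − 6 = 8 completes the 14 across.
(1,1) = 18 − 13 = 5 completes the 18 across.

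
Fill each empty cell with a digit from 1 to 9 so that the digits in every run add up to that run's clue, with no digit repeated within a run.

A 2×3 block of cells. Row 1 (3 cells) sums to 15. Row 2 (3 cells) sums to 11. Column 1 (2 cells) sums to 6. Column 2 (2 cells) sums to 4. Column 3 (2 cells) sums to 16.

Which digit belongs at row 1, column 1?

4 in 2 cells must be {1,3}; 16 in 2 cells must be {7,9}.
The 11 across and the 16 down share only 7, so (2,3) = 7.
(1,3) = 16 − 7 = 9 completes the 16 down.
Given what's placed, (2,1) must be 1 to fit the 11 across and 6 down.
(2,2) = 11 − 8 = 3 completes the 11 across.
(1,1) = 6 − 1 = 5 completes the 6 down.
(1,2) = 15 − 14 = 1 completes the 15 across.

5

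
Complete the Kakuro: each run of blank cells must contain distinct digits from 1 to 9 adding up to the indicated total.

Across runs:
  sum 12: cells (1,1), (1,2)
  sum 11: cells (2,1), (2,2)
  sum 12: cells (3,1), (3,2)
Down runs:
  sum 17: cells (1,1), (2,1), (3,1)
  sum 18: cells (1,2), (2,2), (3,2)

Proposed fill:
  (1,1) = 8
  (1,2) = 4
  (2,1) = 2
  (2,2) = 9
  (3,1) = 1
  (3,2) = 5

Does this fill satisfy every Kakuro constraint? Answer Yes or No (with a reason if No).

No — the down run (1,1)–(3,1) sums to 11, not 17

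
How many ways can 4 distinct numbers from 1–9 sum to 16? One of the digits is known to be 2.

5

4 distinct digits from 1–9 sum between 10 and 30.
Keeping only sets containing 2.
Enumerating: {1,2,4,9}, {1,2,5,8}, {1,2,6,7}, {2,3,4,7}, {2,3,5,6}.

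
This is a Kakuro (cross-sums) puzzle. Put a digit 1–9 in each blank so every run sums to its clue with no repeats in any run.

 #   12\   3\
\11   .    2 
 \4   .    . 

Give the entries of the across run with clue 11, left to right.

9, 2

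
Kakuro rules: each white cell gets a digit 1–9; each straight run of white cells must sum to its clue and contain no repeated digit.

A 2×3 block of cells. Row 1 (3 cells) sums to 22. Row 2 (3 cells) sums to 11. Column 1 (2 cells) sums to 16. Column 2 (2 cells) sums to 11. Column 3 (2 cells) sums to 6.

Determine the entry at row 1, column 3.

16 in 2 cells must be {7,9}.
The 22 across and the 6 down share only 5, so (1,3) = 5.
The 11 across and the 16 down share only 7, so (2,1) = 7.
(2,2) = 3: the only remaining digit allowed by both the 11 across and the 11 down.
(2,3) = 11 − 10 = 1 completes the 11 across.
(1,1) = 16 − 7 = 9 completes the 16 down.
(1,2) = 22 − 14 = 8 completes the 22 across.

5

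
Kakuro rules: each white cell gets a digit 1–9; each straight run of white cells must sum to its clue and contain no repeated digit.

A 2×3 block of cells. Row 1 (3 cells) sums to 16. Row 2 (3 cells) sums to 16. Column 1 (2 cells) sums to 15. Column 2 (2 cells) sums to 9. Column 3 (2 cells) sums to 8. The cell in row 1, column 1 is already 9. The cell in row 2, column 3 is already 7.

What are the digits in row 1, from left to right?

9 6 1

(1,3) = 8 − 7 = 1 completes the 8 down.
(2,1) = 15 − 9 = 6 completes the 15 down.
(2,2) = 16 − 13 = 3 completes the 16 across.
(1,2) = 16 − 10 = 6 completes the 16 across.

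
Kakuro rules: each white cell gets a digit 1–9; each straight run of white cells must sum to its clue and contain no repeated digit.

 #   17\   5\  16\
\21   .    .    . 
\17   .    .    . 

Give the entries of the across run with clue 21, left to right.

8 4 9

17 in 2 cells must be {8,9}; 16 in 2 cells must be {7,9}.
The 21 across and the 5 down share only 4, so R1C2 = 4.
Given what's placed, R1C3 must be 9 to fit the 21 across and 16 down.
R2C2 = 5 − 4 = 1 completes the 5 down.
R2C3 = 16 − 9 = 7 completes the 16 down.
R1C1 = 21 − 13 = 8 completes the 21 across.
R2C1 = 17 − 8 = 9 completes the 17 across.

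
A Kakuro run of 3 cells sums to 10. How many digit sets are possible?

4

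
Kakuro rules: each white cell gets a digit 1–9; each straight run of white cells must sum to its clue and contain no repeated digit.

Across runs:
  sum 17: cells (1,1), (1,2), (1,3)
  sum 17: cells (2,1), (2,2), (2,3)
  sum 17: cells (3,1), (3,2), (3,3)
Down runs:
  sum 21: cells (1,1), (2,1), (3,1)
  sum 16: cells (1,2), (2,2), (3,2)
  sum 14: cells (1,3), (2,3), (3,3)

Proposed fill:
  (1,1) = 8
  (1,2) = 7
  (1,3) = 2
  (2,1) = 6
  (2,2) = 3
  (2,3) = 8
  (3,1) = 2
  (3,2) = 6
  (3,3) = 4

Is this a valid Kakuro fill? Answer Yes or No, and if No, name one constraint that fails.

No — the across run (3,1)–(3,3) sums to 12, not 17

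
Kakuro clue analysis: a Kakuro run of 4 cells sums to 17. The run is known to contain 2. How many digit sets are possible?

5

4 distinct digits from 1–9 sum between 10 and 30.
Keeping only sets containing 2.
Enumerating: {1,2,5,9}, {1,2,6,8}, {2,3,4,8}, {2,3,5,7}, {2,4,5,6}.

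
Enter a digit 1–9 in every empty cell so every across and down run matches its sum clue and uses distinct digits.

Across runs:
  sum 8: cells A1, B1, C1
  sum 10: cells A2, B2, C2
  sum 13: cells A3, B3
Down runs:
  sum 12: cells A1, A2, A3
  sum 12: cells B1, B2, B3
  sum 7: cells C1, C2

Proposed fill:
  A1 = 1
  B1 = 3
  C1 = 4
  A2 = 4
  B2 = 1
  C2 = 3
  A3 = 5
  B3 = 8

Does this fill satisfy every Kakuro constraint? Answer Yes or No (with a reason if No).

No — the down run A1–A3 sums to 10, not 12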